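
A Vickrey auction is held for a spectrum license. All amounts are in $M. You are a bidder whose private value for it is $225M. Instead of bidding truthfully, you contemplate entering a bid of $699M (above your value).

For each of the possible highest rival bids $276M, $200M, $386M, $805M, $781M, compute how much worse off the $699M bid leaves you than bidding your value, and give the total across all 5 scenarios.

The deviation costs you only when the competing bid falls strictly between $225M and $699M; elsewhere both bids give the same outcome.
$276M: truthful payoff $0M, deviation payoff −$51M → loss $51M.
$200M: outcomes coincide → loss $0M.
$386M: truthful payoff $0M, deviation payoff −$161M → loss $161M.
$805M: outcomes coincide → loss $0M.
$781M: outcomes coincide → loss $0M.
Total loss = $51M + $161M = $212M.

$212M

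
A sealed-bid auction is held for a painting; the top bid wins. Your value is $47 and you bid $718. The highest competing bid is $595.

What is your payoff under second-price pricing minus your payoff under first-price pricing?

$123

You have the highest bid, so you win under either rule.
Second-price: pay $595 → payoff −$548.
First-price: pay your own bid $718 → payoff −$671.
Difference = −$548 − (−$671) = $123.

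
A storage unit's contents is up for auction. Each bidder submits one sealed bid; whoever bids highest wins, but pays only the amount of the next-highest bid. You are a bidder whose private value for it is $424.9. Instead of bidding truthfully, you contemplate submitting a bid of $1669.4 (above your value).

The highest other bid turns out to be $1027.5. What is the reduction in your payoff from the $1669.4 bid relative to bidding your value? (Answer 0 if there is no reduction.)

Bidding your value $424.9: you lose (since $424.9 < $1027.5). Payoff $0.
Bidding $1669.4: you win and pay $1027.5. Payoff $424.9 − $1027.5 = −$602.6.
The competing bid $1027.5 lies between your value and your inflated bid, so overbidding wins an item priced above your value.
Loss from deviating = $0 − (−$602.6) = $602.6.

$602.6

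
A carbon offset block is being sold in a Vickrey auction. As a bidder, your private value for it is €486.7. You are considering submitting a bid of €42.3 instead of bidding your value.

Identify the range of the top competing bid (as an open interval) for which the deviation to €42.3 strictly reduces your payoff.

If the competing bid is below €42.3, both bids win at the same price — no difference.
If it is above €486.7, both bids lose — no difference.
If it lies strictly between €42.3 and €486.7, bidding your value wins at a price below your value (positive payoff) while bidding €42.3 loses (payoff 0).
So the deviation strictly hurts on the open interval (€42.3, €486.7).

(€42.3, €486.7)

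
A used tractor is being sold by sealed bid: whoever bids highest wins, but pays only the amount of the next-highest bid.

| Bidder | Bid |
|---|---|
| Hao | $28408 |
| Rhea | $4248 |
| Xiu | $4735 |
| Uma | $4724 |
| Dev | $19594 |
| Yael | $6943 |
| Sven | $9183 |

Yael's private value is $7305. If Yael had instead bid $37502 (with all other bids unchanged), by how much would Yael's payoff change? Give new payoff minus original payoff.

The highest bid among the other bidders is $28408; Yael's bid doesn't change that.
Original bid $6943: Yael is not highest (top rival bid is $28408); payoff $0.
Alternative bid $37502: Yael is highest, pays the top rival bid $28408; payoff $7305 − $28408 = −$21103.
Change in payoff = −$21103 − ($0) = −$21103.

−$21103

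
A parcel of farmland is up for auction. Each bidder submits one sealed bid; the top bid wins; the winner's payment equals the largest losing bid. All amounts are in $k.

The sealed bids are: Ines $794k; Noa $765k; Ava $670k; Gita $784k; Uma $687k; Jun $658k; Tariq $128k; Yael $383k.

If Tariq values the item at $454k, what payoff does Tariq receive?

$0k

Highest bid: Ines at $794k, so Ines wins.
Second-highest bid: Gita at $784k — that is the price the winner pays.
Tariq did not win, so Tariq pays nothing and receives nothing: payoff $0k.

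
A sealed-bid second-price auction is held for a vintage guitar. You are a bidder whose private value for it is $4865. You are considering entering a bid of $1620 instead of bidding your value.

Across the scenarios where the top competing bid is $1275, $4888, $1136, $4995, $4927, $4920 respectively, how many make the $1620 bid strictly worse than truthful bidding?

0

The deviation hurts exactly when the highest competing bid lies strictly between $1620 and $4865 — underbidding then forfeits a profitable win.
$1275: below both → same outcome either way.
$4888: above both → same outcome either way.
$1136: below both → same outcome either way.
$4995: above both → same outcome either way.
$4927: above both → same outcome either way.
$4920: above both → same outcome either way.
Count: 0.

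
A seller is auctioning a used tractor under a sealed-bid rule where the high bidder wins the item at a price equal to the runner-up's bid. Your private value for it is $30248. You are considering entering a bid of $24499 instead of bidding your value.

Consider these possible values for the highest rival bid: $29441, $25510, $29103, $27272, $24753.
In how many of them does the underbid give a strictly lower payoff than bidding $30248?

The deviation hurts exactly when the highest competing bid lies strictly between $24499 and $30248 — underbidding then forfeits a profitable win.
$29441: inside the interval → strictly worse (loss $807).
$25510: inside the interval → strictly worse (loss $4738).
$29103: inside the interval → strictly worse (loss $1145).
$27272: inside the interval → strictly worse (loss $2976).
$24753: inside the interval → strictly worse (loss $5495).
Count: 5.

5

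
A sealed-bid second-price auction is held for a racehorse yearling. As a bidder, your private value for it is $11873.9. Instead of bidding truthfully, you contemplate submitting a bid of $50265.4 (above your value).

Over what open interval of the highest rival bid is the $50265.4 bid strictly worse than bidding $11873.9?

($11873.9, $50265.4)

If the competing bid is below $11873.9, both bids win at the same price — no difference.
If it is above $50265.4, both bids lose — no difference.
If it lies strictly between $11873.9 and $50265.4, bidding your value loses (payoff 0) while bidding $50265.4 wins at a price above your value (payoff negative).
So the deviation strictly hurts on the open interval ($11873.9, $50265.4).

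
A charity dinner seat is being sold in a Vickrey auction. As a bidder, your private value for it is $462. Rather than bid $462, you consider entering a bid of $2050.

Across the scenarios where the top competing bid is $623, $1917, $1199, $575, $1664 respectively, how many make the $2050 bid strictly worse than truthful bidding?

5

The deviation hurts exactly when the highest competing bid lies strictly between $462 and $2050 — overbidding then wins at a price above your value.
$623: inside the interval → strictly worse (loss $161).
$1917: inside the interval → strictly worse (loss $1455).
$1199: inside the interval → strictly worse (loss $737).
$575: inside the interval → strictly worse (loss $113).
$1664: inside the interval → strictly worse (loss $1202).
Count: 5.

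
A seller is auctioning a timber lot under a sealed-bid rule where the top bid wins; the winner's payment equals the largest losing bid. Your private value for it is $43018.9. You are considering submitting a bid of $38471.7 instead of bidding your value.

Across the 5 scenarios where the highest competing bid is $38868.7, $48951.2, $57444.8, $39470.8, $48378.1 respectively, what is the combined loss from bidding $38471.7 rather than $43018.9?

$7698.3

The deviation costs you only when the competing bid falls strictly between $38471.7 and $43018.9; elsewhere both bids give the same outcome.
$38868.7: truthful payoff $4150.2, deviation payoff $0 → loss $4150.2.
$48951.2: outcomes coincide → loss $0.
$57444.8: outcomes coincide → loss $0.
$39470.8: truthful payoff $3548.1, deviation payoff $0 → loss $3548.1.
$48378.1: outcomes coincide → loss $0.
Total loss = $4150.2 + $3548.1 = $7698.3.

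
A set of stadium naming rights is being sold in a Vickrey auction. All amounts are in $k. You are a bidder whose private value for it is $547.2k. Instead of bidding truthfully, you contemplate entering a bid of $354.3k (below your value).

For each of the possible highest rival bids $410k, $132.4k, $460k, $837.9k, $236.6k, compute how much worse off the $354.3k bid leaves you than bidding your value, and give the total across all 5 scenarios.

$224.4k

The deviation costs you only when the competing bid falls strictly between $354.3k and $547.2k; elsewhere both bids give the same outcome.
$410k: truthful payoff $137.2k, deviation payoff $0k → loss $137.2k.
$132.4k: outcomes coincide → loss $0k.
$460k: truthful payoff $87.2k, deviation payoff $0k → loss $87.2k.
$837.9k: outcomes coincide → loss $0k.
$236.6k: outcomes coincide → loss $0k.
Total loss = $137.2k + $87.2k = $224.4k.
Truthful bidding weakly dominates here: raising your bid can only win items priced above your value, and lowering it can only forfeit items priced below.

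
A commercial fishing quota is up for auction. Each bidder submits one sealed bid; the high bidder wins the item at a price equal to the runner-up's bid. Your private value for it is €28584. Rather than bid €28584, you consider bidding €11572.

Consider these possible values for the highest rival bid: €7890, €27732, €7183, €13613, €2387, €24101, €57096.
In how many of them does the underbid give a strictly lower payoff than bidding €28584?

3

The deviation hurts exactly when the highest competing bid lies strictly between €11572 and €28584 — underbidding then forfeits a profitable win.
€7890: below both → same outcome either way.
€27732: inside the interval → strictly worse (loss €852).
€7183: below both → same outcome either way.
€13613: inside the interval → strictly worse (loss €14971).
€2387: below both → same outcome either way.
€24101: inside the interval → strictly worse (loss €4483).
€57096: above both → same outcome either way.
Count: 3.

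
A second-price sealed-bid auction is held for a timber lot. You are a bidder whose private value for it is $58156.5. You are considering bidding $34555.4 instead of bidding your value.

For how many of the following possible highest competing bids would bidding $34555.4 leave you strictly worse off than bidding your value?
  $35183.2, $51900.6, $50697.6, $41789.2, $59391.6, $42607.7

The deviation hurts exactly when the highest competing bid lies strictly between $34555.4 and $58156.5 — underbidding then forfeits a profitable win.
$35183.2: inside the interval → strictly worse (loss $22973.3).
$51900.6: inside the interval → strictly worse (loss $6255.9).
$50697.6: inside the interval → strictly worse (loss $7458.9).
$41789.2: inside the interval → strictly worse (loss $16367.3).
$59391.6: above both → same outcome either way.
$42607.7: inside the interval → strictly worse (loss $15548.8).
Count: 5.

5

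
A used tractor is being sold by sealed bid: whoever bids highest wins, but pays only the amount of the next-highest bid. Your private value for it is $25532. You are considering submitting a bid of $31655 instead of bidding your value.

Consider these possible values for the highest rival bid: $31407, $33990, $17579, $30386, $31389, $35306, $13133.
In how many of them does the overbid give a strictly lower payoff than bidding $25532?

3

The deviation hurts exactly when the highest competing bid lies strictly between $25532 and $31655 — overbidding then wins at a price above your value.
$31407: inside the interval → strictly worse (loss $5875).
$33990: above both → same outcome either way.
$17579: below both → same outcome either way.
$30386: inside the interval → strictly worse (loss $4854).
$31389: inside the interval → strictly worse (loss $5857).
$35306: above both → same outcome either way.
$13133: below both → same outcome either way.
Count: 3.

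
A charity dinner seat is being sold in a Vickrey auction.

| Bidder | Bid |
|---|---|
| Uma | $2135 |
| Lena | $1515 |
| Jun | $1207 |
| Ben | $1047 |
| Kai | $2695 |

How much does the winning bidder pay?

$2135

Highest bid: Kai at $2695, so Kai wins.
Second-highest bid: Uma at $2135 — that is the price the winner pays.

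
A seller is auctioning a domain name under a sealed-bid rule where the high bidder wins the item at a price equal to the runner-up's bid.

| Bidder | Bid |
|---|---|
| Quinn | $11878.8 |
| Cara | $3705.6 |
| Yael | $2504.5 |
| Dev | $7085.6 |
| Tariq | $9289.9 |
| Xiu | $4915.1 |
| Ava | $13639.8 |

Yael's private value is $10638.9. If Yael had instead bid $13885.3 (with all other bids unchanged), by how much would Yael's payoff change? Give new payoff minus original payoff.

−$3000.9

The highest bid among the other bidders is $13639.8; Yael's bid doesn't change that.
Original bid $2504.5: Yael is not highest (top rival bid is $13639.8); payoff $0.
Alternative bid $13885.3: Yael is highest, pays the top rival bid $13639.8; payoff $10638.9 − $13639.8 = −$3000.9.
Change in payoff = −$3000.9 − ($0) = −$3000.9.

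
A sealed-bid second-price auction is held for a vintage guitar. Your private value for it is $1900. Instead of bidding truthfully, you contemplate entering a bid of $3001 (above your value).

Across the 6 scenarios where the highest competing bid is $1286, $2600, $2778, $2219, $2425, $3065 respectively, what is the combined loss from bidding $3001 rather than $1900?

$2422

The deviation costs you only when the competing bid falls strictly between $1900 and $3001; elsewhere both bids give the same outcome.
$1286: outcomes coincide → loss $0.
$2600: truthful payoff $0, deviation payoff −$700 → loss $700.
$2778: truthful payoff $0, deviation payoff −$878 → loss $878.
$2219: truthful payoff $0, deviation payoff −$319 → loss $319.
$2425: truthful payoff $0, deviation payoff −$525 → loss $525.
$3065: outcomes coincide → loss $0.
Total loss = $700 + $878 + $319 + $525 = $2422.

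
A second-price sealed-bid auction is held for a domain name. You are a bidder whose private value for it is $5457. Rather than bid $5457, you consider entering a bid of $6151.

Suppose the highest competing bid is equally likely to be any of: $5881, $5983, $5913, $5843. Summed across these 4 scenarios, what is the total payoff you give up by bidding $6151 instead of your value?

$1792

The deviation costs you only when the competing bid falls strictly between $5457 and $6151; elsewhere both bids give the same outcome.
$5881: truthful payoff $0, deviation payoff −$424 → loss $424.
$5983: truthful payoff $0, deviation payoff −$526 → loss $526.
$5913: truthful payoff $0, deviation payoff −$456 → loss $456.
$5843: truthful payoff $0, deviation payoff −$386 → loss $386.
Total loss = $424 + $526 + $456 + $386 = $1792.
Truthful bidding weakly dominates here: raising your bid can only win items priced above your value, and lowering it can only forfeit items priced below.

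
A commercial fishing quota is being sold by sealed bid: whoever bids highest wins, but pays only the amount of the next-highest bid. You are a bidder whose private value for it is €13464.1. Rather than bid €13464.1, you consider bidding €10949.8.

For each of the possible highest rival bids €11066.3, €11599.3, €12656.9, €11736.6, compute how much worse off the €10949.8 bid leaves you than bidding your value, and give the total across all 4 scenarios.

€6797.3

The deviation costs you only when the competing bid falls strictly between €10949.8 and €13464.1; elsewhere both bids give the same outcome.
€11066.3: truthful payoff €2397.8, deviation payoff €0 → loss €2397.8.
€11599.3: truthful payoff €1864.8, deviation payoff €0 → loss €1864.8.
€12656.9: truthful payoff €807.2, deviation payoff €0 → loss €807.2.
€11736.6: truthful payoff €1727.5, deviation payoff €0 → loss €1727.5.
Total loss = €2397.8 + €1864.8 + €807.2 + €1727.5 = €6797.3.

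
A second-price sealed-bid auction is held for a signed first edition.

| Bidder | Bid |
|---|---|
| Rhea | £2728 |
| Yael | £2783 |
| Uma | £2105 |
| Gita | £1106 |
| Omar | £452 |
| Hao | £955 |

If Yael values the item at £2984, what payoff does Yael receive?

£256

Highest bid: Yael at £2783, so Yael wins.
Second-highest bid: Rhea at £2728 — that is the price the winner pays.
Yael's payoff = value − price = £2984 − £2728 = £256.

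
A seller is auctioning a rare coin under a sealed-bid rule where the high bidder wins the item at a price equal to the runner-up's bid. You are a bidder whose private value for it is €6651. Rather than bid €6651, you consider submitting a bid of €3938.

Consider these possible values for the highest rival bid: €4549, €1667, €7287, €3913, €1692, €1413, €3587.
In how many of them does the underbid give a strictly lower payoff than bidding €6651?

The deviation hurts exactly when the highest competing bid lies strictly between €3938 and €6651 — underbidding then forfeits a profitable win.
€4549: inside the interval → strictly worse (loss €2102).
€1667: below both → same outcome either way.
€7287: above both → same outcome either way.
€3913: below both → same outcome either way.
€1692: below both → same outcome either way.
€1413: below both → same outcome either way.
€3587: below both → same outcome either way.
Count: 1.

1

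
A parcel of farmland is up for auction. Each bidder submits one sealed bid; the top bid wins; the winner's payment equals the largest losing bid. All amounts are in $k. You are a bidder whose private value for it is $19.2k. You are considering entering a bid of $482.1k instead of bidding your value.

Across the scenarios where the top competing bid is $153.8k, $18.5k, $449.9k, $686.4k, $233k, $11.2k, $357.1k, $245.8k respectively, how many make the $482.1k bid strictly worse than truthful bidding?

The deviation hurts exactly when the highest competing bid lies strictly between $19.2k and $482.1k — overbidding then wins at a price above your value.
$153.8k: inside the interval → strictly worse (loss $134.6k).
$18.5k: below both → same outcome either way.
$449.9k: inside the interval → strictly worse (loss $430.7k).
$686.4k: above both → same outcome either way.
$233k: inside the interval → strictly worse (loss $213.8k).
$11.2k: below both → same outcome either way.
$357.1k: inside the interval → strictly worse (loss $337.9k).
$245.8k: inside the interval → strictly worse (loss $226.6k).
Count: 5.

5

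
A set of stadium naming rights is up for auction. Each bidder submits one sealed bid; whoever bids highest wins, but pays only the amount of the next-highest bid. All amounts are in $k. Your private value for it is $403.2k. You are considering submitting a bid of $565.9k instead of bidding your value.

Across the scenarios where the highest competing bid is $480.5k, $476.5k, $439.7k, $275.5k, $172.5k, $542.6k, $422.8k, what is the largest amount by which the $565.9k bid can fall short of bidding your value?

$139.4k

$480.5k: truthful gives $0k, deviation gives −$77.3k → loss $77.3k.
$476.5k: truthful gives $0k, deviation gives −$73.3k → loss $73.3k.
$439.7k: truthful gives $0k, deviation gives −$36.5k → loss $36.5k.
$275.5k: same outcome either way → loss $0k.
$172.5k: same outcome either way → loss $0k.
$542.6k: truthful gives $0k, deviation gives −$139.4k → loss $139.4k.
$422.8k: truthful gives $0k, deviation gives −$19.6k → loss $19.6k.
Maximum loss: $139.4k.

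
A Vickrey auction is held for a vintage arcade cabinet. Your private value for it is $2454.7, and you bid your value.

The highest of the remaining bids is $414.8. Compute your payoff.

Your bid $2454.7 exceeds the highest competing bid $414.8, so you win.
In a second-price auction the winner pays the second-highest bid, $414.8.
Payoff = value − price = $2454.7 − $414.8 = $2039.9.

$2039.9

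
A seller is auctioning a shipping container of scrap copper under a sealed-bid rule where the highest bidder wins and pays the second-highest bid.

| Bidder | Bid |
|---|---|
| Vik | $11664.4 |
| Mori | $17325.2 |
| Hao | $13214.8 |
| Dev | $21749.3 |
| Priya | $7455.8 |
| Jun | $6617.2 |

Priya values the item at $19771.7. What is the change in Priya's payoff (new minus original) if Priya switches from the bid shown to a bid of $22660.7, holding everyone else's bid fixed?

−$1977.6

The highest bid among the other bidders is $21749.3; Priya's bid doesn't change that.
Original bid $7455.8: Priya is not highest (top rival bid is $21749.3); payoff $0.
Alternative bid $22660.7: Priya is highest, pays the top rival bid $21749.3; payoff $19771.7 − $21749.3 = −$1977.6.
Change in payoff = −$1977.6 − ($0) = −$1977.6.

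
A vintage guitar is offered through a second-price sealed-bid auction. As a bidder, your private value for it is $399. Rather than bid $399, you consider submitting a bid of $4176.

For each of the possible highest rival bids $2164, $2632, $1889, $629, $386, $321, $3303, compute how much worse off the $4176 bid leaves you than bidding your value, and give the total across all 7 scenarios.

$8622

The deviation costs you only when the competing bid falls strictly between $399 and $4176; elsewhere both bids give the same outcome.
$2164: truthful payoff $0, deviation payoff −$1765 → loss $1765.
$2632: truthful payoff $0, deviation payoff −$2233 → loss $2233.
$1889: truthful payoff $0, deviation payoff −$1490 → loss $1490.
$629: truthful payoff $0, deviation payoff −$230 → loss $230.
$386: outcomes coincide → loss $0.
$321: outcomes coincide → loss $0.
$3303: truthful payoff $0, deviation payoff −$2904 → loss $2904.
Total loss = $1765 + $2233 + $1490 + $230 + $2904 = $8622.
Truthful bidding weakly dominates here: raising your bid can only win items priced above your value, and lowering it can only forfeit items priced below.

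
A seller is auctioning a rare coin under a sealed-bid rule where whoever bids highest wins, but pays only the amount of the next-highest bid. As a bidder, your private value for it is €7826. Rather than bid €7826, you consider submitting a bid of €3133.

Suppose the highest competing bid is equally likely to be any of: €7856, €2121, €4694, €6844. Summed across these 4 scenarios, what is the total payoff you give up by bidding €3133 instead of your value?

The deviation costs you only when the competing bid falls strictly between €3133 and €7826; elsewhere both bids give the same outcome.
€7856: outcomes coincide → loss €0.
€2121: outcomes coincide → loss €0.
€4694: truthful payoff €3132, deviation payoff €0 → loss €3132.
€6844: truthful payoff €982, deviation payoff €0 → loss €982.
Total loss = €3132 + €982 = €4114.
In a second-price auction your bid sets only whether you win, not what you pay, so bidding your true value is weakly dominant.

€4114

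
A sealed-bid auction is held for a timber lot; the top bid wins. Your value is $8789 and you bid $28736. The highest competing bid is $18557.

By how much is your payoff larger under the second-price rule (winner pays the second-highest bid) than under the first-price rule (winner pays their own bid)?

$10179

You have the highest bid, so you win under either rule.
Second-price: pay $18557 → payoff −$9768.
First-price: pay your own bid $28736 → payoff −$19947.
Difference = −$9768 − (−$19947) = $10179.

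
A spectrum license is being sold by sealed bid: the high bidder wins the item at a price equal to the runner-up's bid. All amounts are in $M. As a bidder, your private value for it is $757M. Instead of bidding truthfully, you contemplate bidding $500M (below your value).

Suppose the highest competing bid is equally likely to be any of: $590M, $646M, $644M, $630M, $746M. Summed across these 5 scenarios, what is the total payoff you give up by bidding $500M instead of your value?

$529M

The deviation costs you only when the competing bid falls strictly between $500M and $757M; elsewhere both bids give the same outcome.
$590M: truthful payoff $167M, deviation payoff $0M → loss $167M.
$646M: truthful payoff $111M, deviation payoff $0M → loss $111M.
$644M: truthful payoff $113M, deviation payoff $0M → loss $113M.
$630M: truthful payoff $127M, deviation payoff $0M → loss $127M.
$746M: truthful payoff $11M, deviation payoff $0M → loss $11M.
Total loss = $167M + $111M + $113M + $127M + $11M = $529M.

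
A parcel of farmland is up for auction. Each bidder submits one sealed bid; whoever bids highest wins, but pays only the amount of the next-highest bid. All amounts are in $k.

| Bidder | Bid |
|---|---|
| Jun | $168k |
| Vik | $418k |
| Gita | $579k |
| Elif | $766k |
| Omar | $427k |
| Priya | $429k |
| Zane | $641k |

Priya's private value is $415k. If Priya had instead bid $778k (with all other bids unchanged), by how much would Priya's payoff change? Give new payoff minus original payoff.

−$351k

The highest bid among the other bidders is $766k; Priya's bid doesn't change that.
Original bid $429k: Priya is not highest (top rival bid is $766k); payoff $0k.
Alternative bid $778k: Priya is highest, pays the top rival bid $766k; payoff $415k − $766k = −$351k.
Change in payoff = −$351k − ($0k) = −$351k.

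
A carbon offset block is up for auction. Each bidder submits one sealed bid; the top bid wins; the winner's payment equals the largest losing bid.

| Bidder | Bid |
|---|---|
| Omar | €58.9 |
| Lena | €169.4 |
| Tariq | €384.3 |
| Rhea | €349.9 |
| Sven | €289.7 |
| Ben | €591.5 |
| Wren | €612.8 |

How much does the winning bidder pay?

Highest bid: Wren at €612.8, so Wren wins.
Second-highest bid: Ben at €591.5 — that is the price the winner pays.

€591.5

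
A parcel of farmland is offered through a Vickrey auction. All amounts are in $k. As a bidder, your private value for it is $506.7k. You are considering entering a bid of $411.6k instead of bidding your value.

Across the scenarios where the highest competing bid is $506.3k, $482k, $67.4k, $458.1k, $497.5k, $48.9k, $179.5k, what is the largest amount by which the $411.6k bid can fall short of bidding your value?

$48.6k

$506.3k: truthful gives $0.4k, deviation gives $0k → loss $0.4k.
$482k: truthful gives $24.7k, deviation gives $0k → loss $24.7k.
$67.4k: same outcome either way → loss $0k.
$458.1k: truthful gives $48.6k, deviation gives $0k → loss $48.6k.
$497.5k: truthful gives $9.2k, deviation gives $0k → loss $9.2k.
$48.9k: same outcome either way → loss $0k.
$179.5k: same outcome either way → loss $0k.
Maximum loss: $48.6k.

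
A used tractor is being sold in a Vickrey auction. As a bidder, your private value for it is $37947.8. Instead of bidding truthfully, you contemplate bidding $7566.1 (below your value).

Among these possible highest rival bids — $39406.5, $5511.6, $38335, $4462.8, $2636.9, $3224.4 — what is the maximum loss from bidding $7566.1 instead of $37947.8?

$39406.5: same outcome either way → loss $0.
$5511.6: same outcome either way → loss $0.
$38335: same outcome either way → loss $0.
$4462.8: same outcome either way → loss $0.
$2636.9: same outcome either way → loss $0.
$3224.4: same outcome either way → loss $0.
Maximum loss: $0.

$0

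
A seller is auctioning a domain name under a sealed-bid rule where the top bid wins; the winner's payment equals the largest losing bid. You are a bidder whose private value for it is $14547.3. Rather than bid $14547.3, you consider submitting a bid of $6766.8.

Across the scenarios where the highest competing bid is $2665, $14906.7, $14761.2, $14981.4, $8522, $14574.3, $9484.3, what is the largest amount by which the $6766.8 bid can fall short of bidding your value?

$6025.3

$2665: same outcome either way → loss $0.
$14906.7: same outcome either way → loss $0.
$14761.2: same outcome either way → loss $0.
$14981.4: same outcome either way → loss $0.
$8522: truthful gives $6025.3, deviation gives $0 → loss $6025.3.
$14574.3: same outcome either way → loss $0.
$9484.3: truthful gives $5063, deviation gives $0 → loss $5063.
Maximum loss: $6025.3.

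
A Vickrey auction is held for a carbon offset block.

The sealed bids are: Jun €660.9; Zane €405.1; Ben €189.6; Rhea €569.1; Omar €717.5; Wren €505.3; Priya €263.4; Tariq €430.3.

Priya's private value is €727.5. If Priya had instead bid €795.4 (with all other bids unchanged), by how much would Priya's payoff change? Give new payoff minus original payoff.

€10

The highest bid among the other bidders is €717.5; Priya's bid doesn't change that.
Original bid €263.4: Priya is not highest (top rival bid is €717.5); payoff €0.
Alternative bid €795.4: Priya is highest, pays the top rival bid €717.5; payoff €727.5 − €717.5 = €10.
Change in payoff = €10 − (€0) = €10.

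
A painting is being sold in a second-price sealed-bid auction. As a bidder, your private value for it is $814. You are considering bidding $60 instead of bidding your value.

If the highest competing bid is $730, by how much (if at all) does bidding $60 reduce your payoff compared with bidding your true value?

$84

Bidding your value $814: you win (since $814 > $730) and pay $730. Payoff $84.
Bidding $60: you lose. Payoff $0.
The competing bid $730 lies between your shaded bid and your value, so underbidding forfeits an item you could have won at a profitable price.
Loss from deviating = $84 − ($0) = $84.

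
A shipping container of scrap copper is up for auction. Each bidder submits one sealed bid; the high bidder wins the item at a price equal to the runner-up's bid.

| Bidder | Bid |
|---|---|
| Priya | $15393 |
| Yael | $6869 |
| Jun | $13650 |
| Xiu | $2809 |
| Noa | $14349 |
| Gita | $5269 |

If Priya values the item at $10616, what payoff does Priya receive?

−$3733

Highest bid: Priya at $15393, so Priya wins.
Second-highest bid: Noa at $14349 — that is the price the winner pays.
Priya's payoff = value − price = $10616 − $14349 = −$3733.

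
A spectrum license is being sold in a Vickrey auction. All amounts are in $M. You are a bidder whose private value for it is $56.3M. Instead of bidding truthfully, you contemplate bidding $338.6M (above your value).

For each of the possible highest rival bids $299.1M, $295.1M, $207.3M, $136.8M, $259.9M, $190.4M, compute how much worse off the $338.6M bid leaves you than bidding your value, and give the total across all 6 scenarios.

$1050.8M

The deviation costs you only when the competing bid falls strictly between $56.3M and $338.6M; elsewhere both bids give the same outcome.
$299.1M: truthful payoff $0M, deviation payoff −$242.8M → loss $242.8M.
$295.1M: truthful payoff $0M, deviation payoff −$238.8M → loss $238.8M.
$207.3M: truthful payoff $0M, deviation payoff −$151M → loss $151M.
$136.8M: truthful payoff $0M, deviation payoff −$80.5M → loss $80.5M.
$259.9M: truthful payoff $0M, deviation payoff −$203.6M → loss $203.6M.
$190.4M: truthful payoff $0M, deviation payoff −$134.1M → loss $134.1M.
Total loss = $242.8M + $238.8M + $151M + $80.5M + $203.6M + $134.1M = $1050.8M.
Truthful bidding weakly dominates here: raising your bid can only win items priced above your value, and lowering it can only forfeit items priced below.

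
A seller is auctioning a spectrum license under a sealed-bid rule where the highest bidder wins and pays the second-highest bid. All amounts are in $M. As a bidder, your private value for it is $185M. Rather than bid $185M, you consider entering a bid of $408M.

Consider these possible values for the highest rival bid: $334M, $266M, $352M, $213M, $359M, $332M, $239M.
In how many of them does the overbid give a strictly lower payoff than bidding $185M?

The deviation hurts exactly when the highest competing bid lies strictly between $185M and $408M — overbidding then wins at a price above your value.
$334M: inside the interval → strictly worse (loss $149M).
$266M: inside the interval → strictly worse (loss $81M).
$352M: inside the interval → strictly worse (loss $167M).
$213M: inside the interval → strictly worse (loss $28M).
$359M: inside the interval → strictly worse (loss $174M).
$332M: inside the interval → strictly worse (loss $147M).
$239M: inside the interval → strictly worse (loss $54M).
Count: 7.

7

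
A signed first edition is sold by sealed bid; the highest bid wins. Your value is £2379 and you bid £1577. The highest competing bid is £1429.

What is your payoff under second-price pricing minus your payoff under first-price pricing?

£148

You have the highest bid, so you win under either rule.
Second-price: pay £1429 → payoff £950.
First-price: pay your own bid £1577 → payoff £802.
Difference = £950 − (£802) = £148.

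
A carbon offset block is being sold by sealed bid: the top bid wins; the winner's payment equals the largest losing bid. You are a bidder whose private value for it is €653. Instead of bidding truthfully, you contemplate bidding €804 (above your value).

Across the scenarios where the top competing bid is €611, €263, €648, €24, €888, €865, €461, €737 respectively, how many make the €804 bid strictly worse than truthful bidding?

1

The deviation hurts exactly when the highest competing bid lies strictly between €653 and €804 — overbidding then wins at a price above your value.
€611: below both → same outcome either way.
€263: below both → same outcome either way.
€648: below both → same outcome either way.
€24: below both → same outcome either way.
€888: above both → same outcome either way.
€865: above both → same outcome either way.
€461: below both → same outcome either way.
€737: inside the interval → strictly worse (loss €84).
Count: 1.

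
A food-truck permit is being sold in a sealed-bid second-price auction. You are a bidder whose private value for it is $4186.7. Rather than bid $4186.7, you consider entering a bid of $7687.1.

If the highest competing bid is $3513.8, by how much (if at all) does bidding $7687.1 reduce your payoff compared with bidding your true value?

Bidding your value $4186.7: you win (since $4186.7 > $3513.8) and pay $3513.8. Payoff $672.9.
Bidding $7687.1: you win and pay $3513.8. Payoff $4186.7 − $3513.8 = $672.9.
Difference = $672.9 − $672.9 = $0; both bids lead to the same outcome because the competing bid is below both your value and your alternative bid.

$0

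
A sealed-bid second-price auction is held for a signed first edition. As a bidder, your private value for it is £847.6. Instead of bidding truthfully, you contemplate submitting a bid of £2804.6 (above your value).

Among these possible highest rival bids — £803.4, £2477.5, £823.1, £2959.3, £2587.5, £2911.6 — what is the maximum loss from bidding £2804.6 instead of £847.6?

£1739.9

£803.4: same outcome either way → loss £0.
£2477.5: truthful gives £0, deviation gives −£1629.9 → loss £1629.9.
£823.1: same outcome either way → loss £0.
£2959.3: same outcome either way → loss £0.
£2587.5: truthful gives £0, deviation gives −£1739.9 → loss £1739.9.
£2911.6: same outcome either way → loss £0.
Maximum loss: £1739.9.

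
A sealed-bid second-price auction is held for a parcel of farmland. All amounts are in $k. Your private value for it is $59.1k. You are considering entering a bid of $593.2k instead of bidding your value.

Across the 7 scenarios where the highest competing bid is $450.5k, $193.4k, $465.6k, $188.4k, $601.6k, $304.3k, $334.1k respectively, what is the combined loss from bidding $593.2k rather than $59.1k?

The deviation costs you only when the competing bid falls strictly between $59.1k and $593.2k; elsewhere both bids give the same outcome.
$450.5k: truthful payoff $0k, deviation payoff −$391.4k → loss $391.4k.
$193.4k: truthful payoff $0k, deviation payoff −$134.3k → loss $134.3k.
$465.6k: truthful payoff $0k, deviation payoff −$406.5k → loss $406.5k.
$188.4k: truthful payoff $0k, deviation payoff −$129.3k → loss $129.3k.
$601.6k: outcomes coincide → loss $0k.
$304.3k: truthful payoff $0k, deviation payoff −$245.2k → loss $245.2k.
$334.1k: truthful payoff $0k, deviation payoff −$275k → loss $275k.
Total loss = $391.4k + $134.3k + $406.5k + $129.3k + $245.2k + $275k = $1581.7k.
In a second-price auction your bid sets only whether you win, not what you pay, so bidding your true value is weakly dominant.

$1581.7k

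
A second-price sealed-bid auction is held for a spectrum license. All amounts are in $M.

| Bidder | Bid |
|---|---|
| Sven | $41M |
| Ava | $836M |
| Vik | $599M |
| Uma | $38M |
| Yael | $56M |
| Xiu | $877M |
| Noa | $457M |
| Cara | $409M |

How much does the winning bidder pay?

Highest bid: Xiu at $877M, so Xiu wins.
Second-highest bid: Ava at $836M — that is the price the winner pays.

$836M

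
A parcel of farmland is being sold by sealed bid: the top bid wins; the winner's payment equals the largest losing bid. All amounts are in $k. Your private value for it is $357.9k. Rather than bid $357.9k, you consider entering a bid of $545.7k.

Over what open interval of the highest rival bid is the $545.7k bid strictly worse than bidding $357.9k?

If the competing bid is below $357.9k, both bids win at the same price — no difference.
If it is above $545.7k, both bids lose — no difference.
If it lies strictly between $357.9k and $545.7k, bidding your value loses (payoff 0) while bidding $545.7k wins at a price above your value (payoff negative).
So the deviation strictly hurts on the open interval ($357.9k, $545.7k).

($357.9k, $545.7k)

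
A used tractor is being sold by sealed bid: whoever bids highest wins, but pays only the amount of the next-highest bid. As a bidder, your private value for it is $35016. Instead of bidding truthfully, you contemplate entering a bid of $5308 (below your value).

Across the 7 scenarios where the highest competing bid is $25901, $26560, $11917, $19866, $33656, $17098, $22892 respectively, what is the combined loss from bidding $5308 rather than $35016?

$87222

The deviation costs you only when the competing bid falls strictly between $5308 and $35016; elsewhere both bids give the same outcome.
$25901: truthful payoff $9115, deviation payoff $0 → loss $9115.
$26560: truthful payoff $8456, deviation payoff $0 → loss $8456.
$11917: truthful payoff $23099, deviation payoff $0 → loss $23099.
$19866: truthful payoff $15150, deviation payoff $0 → loss $15150.
$33656: truthful payoff $1360, deviation payoff $0 → loss $1360.
$17098: truthful payoff $17918, deviation payoff $0 → loss $17918.
$22892: truthful payoff $12124, deviation payoff $0 → loss $12124.
Total loss = $9115 + $8456 + $23099 + $15150 + $1360 + $17918 + $12124 = $87222.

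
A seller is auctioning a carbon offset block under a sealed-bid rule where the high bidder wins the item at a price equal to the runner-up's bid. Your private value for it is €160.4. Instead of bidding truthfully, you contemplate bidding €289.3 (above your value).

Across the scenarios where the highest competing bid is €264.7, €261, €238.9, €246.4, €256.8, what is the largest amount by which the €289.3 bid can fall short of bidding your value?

€104.3

€264.7: truthful gives €0, deviation gives −€104.3 → loss €104.3.
€261: truthful gives €0, deviation gives −€100.6 → loss €100.6.
€238.9: truthful gives €0, deviation gives −€78.5 → loss €78.5.
€246.4: truthful gives €0, deviation gives −€86 → loss €86.
€256.8: truthful gives €0, deviation gives −€96.4 → loss €96.4.
Maximum loss: €104.3.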